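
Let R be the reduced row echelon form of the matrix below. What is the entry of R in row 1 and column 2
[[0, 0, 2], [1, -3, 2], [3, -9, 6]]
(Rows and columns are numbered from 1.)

R1 <-> R2
  [ 1  -3  2 ]
  [ 0   0  2 ]
  [ 3  -9  6 ]
R3 → R3 − 3·R1
  [ 1  -3  2 ]
  [ 0   0  2 ]
  [ 0   0  0 ]
R2 → 1/2·R2
  [ 1  -3  2 ]
  [ 0   0  1 ]
  [ 0   0  0 ]
R1 → R1 − 2·R2
  [ 1  -3  0 ]
  [ 0   0  1 ]
  [ 0   0  0 ]

-3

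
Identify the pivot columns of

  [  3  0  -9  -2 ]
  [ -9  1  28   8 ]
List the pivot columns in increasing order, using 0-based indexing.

R1 → 1/3·R1
  [  1  0  -3  -2/3 ]
  [ -9  1  28     8 ]
R2 → R2 + 9·R1
  [ 1  0  -3  -2/3 ]
  [ 0  1   1     2 ]
Pivot columns are the columns containing a leading 1.

0, 1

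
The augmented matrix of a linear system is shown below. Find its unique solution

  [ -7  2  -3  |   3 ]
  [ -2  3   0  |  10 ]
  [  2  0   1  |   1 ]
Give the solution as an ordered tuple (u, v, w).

Multiply R1 by -1/7.
Add 2 times R1 to R2.
Subtract 2 times R1 from R3.
Multiply R2 by 7/17.
Subtract 4/7 times R2 from R3.
Multiply R3 by -17.
Subtract 6/17 times R3 from R2.
Subtract 3/7 times R3 from R1.
Add 2/7 times R2 to R1.
Reading off the last column: u = -2, v = 2, w = 5.

(-2, 2, 5)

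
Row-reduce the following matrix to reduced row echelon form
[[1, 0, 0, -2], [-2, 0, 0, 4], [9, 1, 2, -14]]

[[1, 0, 0, -2], [0, 1, 2, 4], [0, 0, 0, 0]]

r2 := r2 + 2·r1
r3 := r3 − 9·r1
r2 <-> r3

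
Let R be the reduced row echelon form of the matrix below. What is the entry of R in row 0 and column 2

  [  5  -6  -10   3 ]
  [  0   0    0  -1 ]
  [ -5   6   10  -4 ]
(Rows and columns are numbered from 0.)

Multiply r1 by 1/5.
  [  1  -6/5  -2  3/5 ]
  [  0     0   0   -1 ]
  [ -5     6  10   -4 ]
Add 5 times r1 to r3.
  [ 1  -6/5  -2  3/5 ]
  [ 0     0   0   -1 ]
  [ 0     0   0   -1 ]
Multiply r2 by -1.
  [ 1  -6/5  -2  3/5 ]
  [ 0     0   0    1 ]
  [ 0     0   0   -1 ]
Add r2 to r3.
  [ 1  -6/5  -2  3/5 ]
  [ 0     0   0    1 ]
  [ 0     0   0    0 ]
Subtract 3/5 times r2 from r1.
  [ 1  -6/5  -2  0 ]
  [ 0     0   0  1 ]
  [ 0     0   0  0 ]

-2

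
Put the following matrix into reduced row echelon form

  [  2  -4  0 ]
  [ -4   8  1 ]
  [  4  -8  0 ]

Multiply R1 by 1/2.
  [  1  -2  0 ]
  [ -4   8  1 ]
  [  4  -8  0 ]
Add 4 times R1 to R2.
  [ 1  -2  0 ]
  [ 0   0  1 ]
  [ 4  -8  0 ]
Subtract 4 times R1 from R3.
  [ 1  -2  0 ]
  [ 0   0  1 ]
  [ 0   0  0 ]

[[1, -2, 0], [0, 0, 1], [0, 0, 0]]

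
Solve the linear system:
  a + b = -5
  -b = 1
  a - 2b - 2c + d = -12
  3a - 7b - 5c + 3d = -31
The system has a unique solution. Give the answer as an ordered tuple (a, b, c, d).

(-4, -1, 4, -2)

Form the augmented matrix and row-reduce:
  [ 1   1   0  0  |   -5 ]
  [ 0  -1   0  0  |    1 ]
  [ 1  -2  -2  1  |  -12 ]
  [ 3  -7  -5  3  |  -31 ]
R3 ← R3 − R1
  [ 1   1   0  0  |   -5 ]
  [ 0  -1   0  0  |    1 ]
  [ 0  -3  -2  1  |   -7 ]
  [ 3  -7  -5  3  |  -31 ]
R4 ← R4 − 3·R1
  [ 1    1   0  0  |   -5 ]
  [ 0   -1   0  0  |    1 ]
  [ 0   -3  -2  1  |   -7 ]
  [ 0  -10  -5  3  |  -16 ]
R2 ← -1·R2
  [ 1    1   0  0  |   -5 ]
  [ 0    1   0  0  |   -1 ]
  [ 0   -3  -2  1  |   -7 ]
  [ 0  -10  -5  3  |  -16 ]
R3 ← R3 + 3·R2
  [ 1    1   0  0  |   -5 ]
  [ 0    1   0  0  |   -1 ]
  [ 0    0  -2  1  |  -10 ]
  [ 0  -10  -5  3  |  -16 ]
R4 ← R4 + 10·R2
  [ 1  1   0  0  |   -5 ]
  [ 0  1   0  0  |   -1 ]
  [ 0  0  -2  1  |  -10 ]
  [ 0  0  -5  3  |  -26 ]
R3 ← -1/2·R3
  [ 1  1   0     0  |   -5 ]
  [ 0  1   0     0  |   -1 ]
  [ 0  0   1  -1/2  |    5 ]
  [ 0  0  -5     3  |  -26 ]
R4 ← R4 + 5·R3
  [ 1  1  0     0  |  -5 ]
  [ 0  1  0     0  |  -1 ]
  [ 0  0  1  -1/2  |   5 ]
  [ 0  0  0   1/2  |  -1 ]
R4 ← 2·R4
  [ 1  1  0     0  |  -5 ]
  [ 0  1  0     0  |  -1 ]
  [ 0  0  1  -1/2  |   5 ]
  [ 0  0  0     1  |  -2 ]
R3 ← R3 + 1/2·R4
  [ 1  1  0  0  |  -5 ]
  [ 0  1  0  0  |  -1 ]
  [ 0  0  1  0  |   4 ]
  [ 0  0  0  1  |  -2 ]
R1 ← R1 − R2
  [ 1  0  0  0  |  -4 ]
  [ 0  1  0  0  |  -1 ]
  [ 0  0  1  0  |   4 ]
  [ 0  0  0  1  |  -2 ]
Reading off the last column: a = -4, b = -1, c = 4, d = -2.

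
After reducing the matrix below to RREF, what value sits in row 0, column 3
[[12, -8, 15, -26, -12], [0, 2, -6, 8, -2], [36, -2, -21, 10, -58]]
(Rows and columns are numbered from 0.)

R1 -> 1/12·R1
  [  1  -2/3  5/4  -13/6   -1 ]
  [  0     2   -6      8   -2 ]
  [ 36    -2  -21     10  -58 ]
R3 -> R3 − 36·R1
  [ 1  -2/3  5/4  -13/6   -1 ]
  [ 0     2   -6      8   -2 ]
  [ 0    22  -66     88  -22 ]
R2 -> 1/2·R2
  [ 1  -2/3  5/4  -13/6   -1 ]
  [ 0     1   -3      4   -1 ]
  [ 0    22  -66     88  -22 ]
R3 -> R3 − 22·R2
  [ 1  -2/3  5/4  -13/6  -1 ]
  [ 0     1   -3      4  -1 ]
  [ 0     0    0      0   0 ]
R1 -> R1 + 2/3·R2
  [ 1  0  -3/4  1/2  -5/3 ]
  [ 0  1    -3    4    -1 ]
  [ 0  0     0    0     0 ]

1/2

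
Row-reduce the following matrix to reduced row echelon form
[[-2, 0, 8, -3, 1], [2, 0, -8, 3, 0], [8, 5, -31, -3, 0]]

[[1, 0, -4, 3/2, 0], [0, 1, 1/5, -3, 0], [0, 0, 0, 0, 1]]

Multiply r1 by -1/2.
  [ 1  0   -4  3/2  -1/2 ]
  [ 2  0   -8    3     0 ]
  [ 8  5  -31   -3     0 ]
Subtract 2 times r1 from r2.
  [ 1  0   -4  3/2  -1/2 ]
  [ 0  0    0    0     1 ]
  [ 8  5  -31   -3     0 ]
Subtract 8 times r1 from r3.
  [ 1  0  -4  3/2  -1/2 ]
  [ 0  0   0    0     1 ]
  [ 0  5   1  -15     4 ]
Swap r2 and r3.
  [ 1  0  -4  3/2  -1/2 ]
  [ 0  5   1  -15     4 ]
  [ 0  0   0    0     1 ]
Multiply r2 by 1/5.
  [ 1  0   -4  3/2  -1/2 ]
  [ 0  1  1/5   -3   4/5 ]
  [ 0  0    0    0     1 ]
Subtract 4/5 times r3 from r2.
  [ 1  0   -4  3/2  -1/2 ]
  [ 0  1  1/5   -3     0 ]
  [ 0  0    0    0     1 ]
Add 1/2 times r3 to r1.
  [ 1  0   -4  3/2  0 ]
  [ 0  1  1/5   -3  0 ]
  [ 0  0    0    0  1 ]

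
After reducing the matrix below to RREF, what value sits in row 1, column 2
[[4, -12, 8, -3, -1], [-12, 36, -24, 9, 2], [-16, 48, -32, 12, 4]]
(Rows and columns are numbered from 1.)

-3

r1 → 1/4·r1
  [   1  -3    2  -3/4  -1/4 ]
  [ -12  36  -24     9     2 ]
  [ -16  48  -32    12     4 ]
r2 → r2 + 12·r1
  [   1  -3    2  -3/4  -1/4 ]
  [   0   0    0     0    -1 ]
  [ -16  48  -32    12     4 ]
r3 → r3 + 16·r1
  [ 1  -3  2  -3/4  -1/4 ]
  [ 0   0  0     0    -1 ]
  [ 0   0  0     0     0 ]
r2 → -1·r2
  [ 1  -3  2  -3/4  -1/4 ]
  [ 0   0  0     0     1 ]
  [ 0   0  0     0     0 ]
r1 → r1 + 1/4·r2
  [ 1  -3  2  -3/4  0 ]
  [ 0   0  0     0  1 ]
  [ 0   0  0     0  0 ]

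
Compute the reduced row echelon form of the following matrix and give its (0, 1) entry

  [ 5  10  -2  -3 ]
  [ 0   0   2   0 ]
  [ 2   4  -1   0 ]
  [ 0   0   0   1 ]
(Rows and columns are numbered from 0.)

R1 → 1/5·R1
  [ 1  2  -2/5  -3/5 ]
  [ 0  0     2     0 ]
  [ 2  4    -1     0 ]
  [ 0  0     0     1 ]
R3 → R3 − 2·R1
  [ 1  2  -2/5  -3/5 ]
  [ 0  0     2     0 ]
  [ 0  0  -1/5   6/5 ]
  [ 0  0     0     1 ]
R2 → 1/2·R2
  [ 1  2  -2/5  -3/5 ]
  [ 0  0     1     0 ]
  [ 0  0  -1/5   6/5 ]
  [ 0  0     0     1 ]
R3 → R3 + 1/5·R2
  [ 1  2  -2/5  -3/5 ]
  [ 0  0     1     0 ]
  [ 0  0     0   6/5 ]
  [ 0  0     0     1 ]
R3 → 5/6·R3
  [ 1  2  -2/5  -3/5 ]
  [ 0  0     1     0 ]
  [ 0  0     0     1 ]
  [ 0  0     0     1 ]
R4 → R4 − R3
  [ 1  2  -2/5  -3/5 ]
  [ 0  0     1     0 ]
  [ 0  0     0     1 ]
  [ 0  0     0     0 ]
R1 → R1 + 3/5·R3
  [ 1  2  -2/5  0 ]
  [ 0  0     1  0 ]
  [ 0  0     0  1 ]
  [ 0  0     0  0 ]
R1 → R1 + 2/5·R2
  [ 1  2  0  0 ]
  [ 0  0  1  0 ]
  [ 0  0  0  1 ]
  [ 0  0  0  0 ]

2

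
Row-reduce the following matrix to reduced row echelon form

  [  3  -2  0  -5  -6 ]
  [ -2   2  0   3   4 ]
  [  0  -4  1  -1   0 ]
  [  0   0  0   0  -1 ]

[[1, 0, 0, -2, 0], [0, 1, 0, -1/2, 0], [0, 0, 1, -3, 0], [0, 0, 0, 0, 1]]

Multiply r1 by 1/3.
  [  1  -2/3  0  -5/3  -2 ]
  [ -2     2  0     3   4 ]
  [  0    -4  1    -1   0 ]
  [  0     0  0     0  -1 ]
Add 2 times r1 to r2.
  [ 1  -2/3  0  -5/3  -2 ]
  [ 0   2/3  0  -1/3   0 ]
  [ 0    -4  1    -1   0 ]
  [ 0     0  0     0  -1 ]
Multiply r2 by 3/2.
  [ 1  -2/3  0  -5/3  -2 ]
  [ 0     1  0  -1/2   0 ]
  [ 0    -4  1    -1   0 ]
  [ 0     0  0     0  -1 ]
Add 4 times r2 to r3.
  [ 1  -2/3  0  -5/3  -2 ]
  [ 0     1  0  -1/2   0 ]
  [ 0     0  1    -3   0 ]
  [ 0     0  0     0  -1 ]
Multiply r4 by -1.
  [ 1  -2/3  0  -5/3  -2 ]
  [ 0     1  0  -1/2   0 ]
  [ 0     0  1    -3   0 ]
  [ 0     0  0     0   1 ]
Add 2 times r4 to r1.
  [ 1  -2/3  0  -5/3  0 ]
  [ 0     1  0  -1/2  0 ]
  [ 0     0  1    -3  0 ]
  [ 0     0  0     0  1 ]
Add 2/3 times r2 to r1.
  [ 1  0  0    -2  0 ]
  [ 0  1  0  -1/2  0 ]
  [ 0  0  1    -3  0 ]
  [ 0  0  0     0  1 ]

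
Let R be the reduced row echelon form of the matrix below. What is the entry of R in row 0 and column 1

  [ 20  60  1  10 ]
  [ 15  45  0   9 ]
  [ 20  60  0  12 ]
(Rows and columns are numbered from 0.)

3

R1 ← 1/20·R1
  [  1   3  1/20  1/2 ]
  [ 15  45     0    9 ]
  [ 20  60     0   12 ]
R2 ← R2 − 15·R1
  [  1   3  1/20  1/2 ]
  [  0   0  -3/4  3/2 ]
  [ 20  60     0   12 ]
R3 ← R3 − 20·R1
  [ 1  3  1/20  1/2 ]
  [ 0  0  -3/4  3/2 ]
  [ 0  0    -1    2 ]
R2 ← -4/3·R2
  [ 1  3  1/20  1/2 ]
  [ 0  0     1   -2 ]
  [ 0  0    -1    2 ]
R3 ← R3 + R2
  [ 1  3  1/20  1/2 ]
  [ 0  0     1   -2 ]
  [ 0  0     0    0 ]
R1 ← R1 − 1/20·R2
  [ 1  3  0  3/5 ]
  [ 0  0  1   -2 ]
  [ 0  0  0    0 ]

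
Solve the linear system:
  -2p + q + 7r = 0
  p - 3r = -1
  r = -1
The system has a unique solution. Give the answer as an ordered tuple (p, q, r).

Form the augmented matrix and row-reduce:
  [ -2  1   7  |   0 ]
  [  1  0  -3  |  -1 ]
  [  0  0   1  |  -1 ]
r1 ← -1/2·r1
  [ 1  -1/2  -7/2  |   0 ]
  [ 1     0    -3  |  -1 ]
  [ 0     0     1  |  -1 ]
r2 ← r2 − r1
  [ 1  -1/2  -7/2  |   0 ]
  [ 0   1/2   1/2  |  -1 ]
  [ 0     0     1  |  -1 ]
r2 ← 2·r2
  [ 1  -1/2  -7/2  |   0 ]
  [ 0     1     1  |  -2 ]
  [ 0     0     1  |  -1 ]
r2 ← r2 − r3
  [ 1  -1/2  -7/2  |   0 ]
  [ 0     1     0  |  -1 ]
  [ 0     0     1  |  -1 ]
r1 ← r1 + 7/2·r3
  [ 1  -1/2  0  |  -7/2 ]
  [ 0     1  0  |    -1 ]
  [ 0     0  1  |    -1 ]
r1 ← r1 + 1/2·r2
  [ 1  0  0  |  -4 ]
  [ 0  1  0  |  -1 ]
  [ 0  0  1  |  -1 ]
Reading off the last column: p = -4, q = -1, r = -1.

(-4, -1, -1)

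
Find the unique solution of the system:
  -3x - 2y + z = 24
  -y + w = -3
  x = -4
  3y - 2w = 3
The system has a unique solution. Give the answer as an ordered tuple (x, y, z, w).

(-4, -3, 6, -6)

Form the augmented matrix and row-reduce:
  [ -3  -2  1   0  |  24 ]
  [  0  -1  0   1  |  -3 ]
  [  1   0  0   0  |  -4 ]
  [  0   3  0  -2  |   3 ]
r1 → -1/3·r1
  [ 1  2/3  -1/3   0  |  -8 ]
  [ 0   -1     0   1  |  -3 ]
  [ 1    0     0   0  |  -4 ]
  [ 0    3     0  -2  |   3 ]
r3 → r3 − r1
  [ 1   2/3  -1/3   0  |  -8 ]
  [ 0    -1     0   1  |  -3 ]
  [ 0  -2/3   1/3   0  |   4 ]
  [ 0     3     0  -2  |   3 ]
r2 → -1·r2
  [ 1   2/3  -1/3   0  |  -8 ]
  [ 0     1     0  -1  |   3 ]
  [ 0  -2/3   1/3   0  |   4 ]
  [ 0     3     0  -2  |   3 ]
r3 → r3 + 2/3·r2
  [ 1  2/3  -1/3     0  |  -8 ]
  [ 0    1     0    -1  |   3 ]
  [ 0    0   1/3  -2/3  |   6 ]
  [ 0    3     0    -2  |   3 ]
r4 → r4 − 3·r2
  [ 1  2/3  -1/3     0  |  -8 ]
  [ 0    1     0    -1  |   3 ]
  [ 0    0   1/3  -2/3  |   6 ]
  [ 0    0     0     1  |  -6 ]
r3 → 3·r3
  [ 1  2/3  -1/3   0  |  -8 ]
  [ 0    1     0  -1  |   3 ]
  [ 0    0     1  -2  |  18 ]
  [ 0    0     0   1  |  -6 ]
r3 → r3 + 2·r4
  [ 1  2/3  -1/3   0  |  -8 ]
  [ 0    1     0  -1  |   3 ]
  [ 0    0     1   0  |   6 ]
  [ 0    0     0   1  |  -6 ]
r2 → r2 + r4
  [ 1  2/3  -1/3  0  |  -8 ]
  [ 0    1     0  0  |  -3 ]
  [ 0    0     1  0  |   6 ]
  [ 0    0     0  1  |  -6 ]
r1 → r1 + 1/3·r3
  [ 1  2/3  0  0  |  -6 ]
  [ 0    1  0  0  |  -3 ]
  [ 0    0  1  0  |   6 ]
  [ 0    0  0  1  |  -6 ]
r1 → r1 − 2/3·r2
  [ 1  0  0  0  |  -4 ]
  [ 0  1  0  0  |  -3 ]
  [ 0  0  1  0  |   6 ]
  [ 0  0  0  1  |  -6 ]
Reading off the last column: x = -4, y = -3, z = 6, w = -6.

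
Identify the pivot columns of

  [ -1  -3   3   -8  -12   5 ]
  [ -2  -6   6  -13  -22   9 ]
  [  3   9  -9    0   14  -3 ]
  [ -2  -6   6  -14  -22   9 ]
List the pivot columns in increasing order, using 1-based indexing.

ρ1 := -1·ρ1
  [  1   3  -3    8   12  -5 ]
  [ -2  -6   6  -13  -22   9 ]
  [  3   9  -9    0   14  -3 ]
  [ -2  -6   6  -14  -22   9 ]
ρ2 := ρ2 + 2·ρ1
  [  1   3  -3    8   12  -5 ]
  [  0   0   0    3    2  -1 ]
  [  3   9  -9    0   14  -3 ]
  [ -2  -6   6  -14  -22   9 ]
ρ3 := ρ3 − 3·ρ1
  [  1   3  -3    8   12  -5 ]
  [  0   0   0    3    2  -1 ]
  [  0   0   0  -24  -22  12 ]
  [ -2  -6   6  -14  -22   9 ]
ρ4 := ρ4 + 2·ρ1
  [ 1  3  -3    8   12  -5 ]
  [ 0  0   0    3    2  -1 ]
  [ 0  0   0  -24  -22  12 ]
  [ 0  0   0    2    2  -1 ]
ρ2 := 1/3·ρ2
  [ 1  3  -3    8   12    -5 ]
  [ 0  0   0    1  2/3  -1/3 ]
  [ 0  0   0  -24  -22    12 ]
  [ 0  0   0    2    2    -1 ]
ρ3 := ρ3 + 24·ρ2
  [ 1  3  -3  8   12    -5 ]
  [ 0  0   0  1  2/3  -1/3 ]
  [ 0  0   0  0   -6     4 ]
  [ 0  0   0  2    2    -1 ]
ρ4 := ρ4 − 2·ρ2
  [ 1  3  -3  8   12    -5 ]
  [ 0  0   0  1  2/3  -1/3 ]
  [ 0  0   0  0   -6     4 ]
  [ 0  0   0  0  2/3  -1/3 ]
ρ3 := -1/6·ρ3
  [ 1  3  -3  8   12    -5 ]
  [ 0  0   0  1  2/3  -1/3 ]
  [ 0  0   0  0    1  -2/3 ]
  [ 0  0   0  0  2/3  -1/3 ]
ρ4 := ρ4 − 2/3·ρ3
  [ 1  3  -3  8   12    -5 ]
  [ 0  0   0  1  2/3  -1/3 ]
  [ 0  0   0  0    1  -2/3 ]
  [ 0  0   0  0    0   1/9 ]
ρ4 := 9·ρ4
  [ 1  3  -3  8   12    -5 ]
  [ 0  0   0  1  2/3  -1/3 ]
  [ 0  0   0  0    1  -2/3 ]
  [ 0  0   0  0    0     1 ]
ρ3 := ρ3 + 2/3·ρ4
  [ 1  3  -3  8   12    -5 ]
  [ 0  0   0  1  2/3  -1/3 ]
  [ 0  0   0  0    1     0 ]
  [ 0  0   0  0    0     1 ]
ρ2 := ρ2 + 1/3·ρ4
  [ 1  3  -3  8   12  -5 ]
  [ 0  0   0  1  2/3   0 ]
  [ 0  0   0  0    1   0 ]
  [ 0  0   0  0    0   1 ]
ρ1 := ρ1 + 5·ρ4
  [ 1  3  -3  8   12  0 ]
  [ 0  0   0  1  2/3  0 ]
  [ 0  0   0  0    1  0 ]
  [ 0  0   0  0    0  1 ]
ρ2 := ρ2 − 2/3·ρ3
  [ 1  3  -3  8  12  0 ]
  [ 0  0   0  1   0  0 ]
  [ 0  0   0  0   1  0 ]
  [ 0  0   0  0   0  1 ]
ρ1 := ρ1 − 12·ρ3
  [ 1  3  -3  8  0  0 ]
  [ 0  0   0  1  0  0 ]
  [ 0  0   0  0  1  0 ]
  [ 0  0   0  0  0  1 ]
ρ1 := ρ1 − 8·ρ2
  [ 1  3  -3  0  0  0 ]
  [ 0  0   0  1  0  0 ]
  [ 0  0   0  0  1  0 ]
  [ 0  0   0  0  0  1 ]
Pivot columns are the columns containing a leading 1.

1, 4, 5, 6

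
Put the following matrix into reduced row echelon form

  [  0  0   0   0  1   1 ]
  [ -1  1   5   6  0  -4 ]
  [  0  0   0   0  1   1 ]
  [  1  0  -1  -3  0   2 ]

R1 ↔ R2
  [ -1  1   5   6  0  -4 ]
  [  0  0   0   0  1   1 ]
  [  0  0   0   0  1   1 ]
  [  1  0  -1  -3  0   2 ]
R1 := -1·R1
  [ 1  -1  -5  -6  0  4 ]
  [ 0   0   0   0  1  1 ]
  [ 0   0   0   0  1  1 ]
  [ 1   0  -1  -3  0  2 ]
R4 := R4 − R1
  [ 1  -1  -5  -6  0   4 ]
  [ 0   0   0   0  1   1 ]
  [ 0   0   0   0  1   1 ]
  [ 0   1   4   3  0  -2 ]
R2 ↔ R4
  [ 1  -1  -5  -6  0   4 ]
  [ 0   1   4   3  0  -2 ]
  [ 0   0   0   0  1   1 ]
  [ 0   0   0   0  1   1 ]
R4 := R4 − R3
  [ 1  -1  -5  -6  0   4 ]
  [ 0   1   4   3  0  -2 ]
  [ 0   0   0   0  1   1 ]
  [ 0   0   0   0  0   0 ]
R1 := R1 + R2
  [ 1  0  -1  -3  0   2 ]
  [ 0  1   4   3  0  -2 ]
  [ 0  0   0   0  1   1 ]
  [ 0  0   0   0  0   0 ]

[[1, 0, -1, -3, 0, 2], [0, 1, 4, 3, 0, -2], [0, 0, 0, 0, 1, 1], [0, 0, 0, 0, 0, 0]]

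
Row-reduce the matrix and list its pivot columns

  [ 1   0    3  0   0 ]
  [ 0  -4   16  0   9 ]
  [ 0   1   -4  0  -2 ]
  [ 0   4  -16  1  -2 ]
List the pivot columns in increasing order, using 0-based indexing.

0, 1, 3, 4

ρ2 ← -1/4·ρ2
  [ 1  0    3  0     0 ]
  [ 0  1   -4  0  -9/4 ]
  [ 0  1   -4  0    -2 ]
  [ 0  4  -16  1    -2 ]
ρ3 ← ρ3 − ρ2
  [ 1  0    3  0     0 ]
  [ 0  1   -4  0  -9/4 ]
  [ 0  0    0  0   1/4 ]
  [ 0  4  -16  1    -2 ]
ρ4 ← ρ4 − 4·ρ2
  [ 1  0   3  0     0 ]
  [ 0  1  -4  0  -9/4 ]
  [ 0  0   0  0   1/4 ]
  [ 0  0   0  1     7 ]
ρ3 <=> ρ4
  [ 1  0   3  0     0 ]
  [ 0  1  -4  0  -9/4 ]
  [ 0  0   0  1     7 ]
  [ 0  0   0  0   1/4 ]
ρ4 ← 4·ρ4
  [ 1  0   3  0     0 ]
  [ 0  1  -4  0  -9/4 ]
  [ 0  0   0  1     7 ]
  [ 0  0   0  0     1 ]
ρ3 ← ρ3 − 7·ρ4
  [ 1  0   3  0     0 ]
  [ 0  1  -4  0  -9/4 ]
  [ 0  0   0  1     0 ]
  [ 0  0   0  0     1 ]
ρ2 ← ρ2 + 9/4·ρ4
  [ 1  0   3  0  0 ]
  [ 0  1  -4  0  0 ]
  [ 0  0   0  1  0 ]
  [ 0  0   0  0  1 ]
Pivot columns are the columns containing a leading 1.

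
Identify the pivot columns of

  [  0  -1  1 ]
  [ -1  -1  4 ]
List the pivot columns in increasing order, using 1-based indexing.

1, 2

ρ1 <=> ρ2
  [ -1  -1  4 ]
  [  0  -1  1 ]
ρ1 → -1·ρ1
  [ 1   1  -4 ]
  [ 0  -1   1 ]
ρ2 → -1·ρ2
  [ 1  1  -4 ]
  [ 0  1  -1 ]
ρ1 → ρ1 − ρ2
  [ 1  0  -3 ]
  [ 0  1  -1 ]
Pivot columns are the columns containing a leading 1.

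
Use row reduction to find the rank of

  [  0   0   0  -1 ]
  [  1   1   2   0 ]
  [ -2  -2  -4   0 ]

R1 <-> R2
  [  1   1   2   0 ]
  [  0   0   0  -1 ]
  [ -2  -2  -4   0 ]
R3 -> R3 + 2·R1
  [ 1  1  2   0 ]
  [ 0  0  0  -1 ]
  [ 0  0  0   0 ]
R2 -> -1·R2
  [ 1  1  2  0 ]
  [ 0  0  0  1 ]
  [ 0  0  0  0 ]
The reduced form has 2 nonzero rows.

rank = 2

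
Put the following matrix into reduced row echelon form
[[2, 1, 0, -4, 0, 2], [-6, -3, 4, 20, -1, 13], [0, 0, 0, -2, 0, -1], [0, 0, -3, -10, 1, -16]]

[[1, 1/2, 0, 0, 0, 2], [0, 0, 1, 0, 0, 4], [0, 0, 0, 1, 0, 1/2], [0, 0, 0, 0, 1, 1]]

r1 ← 1/2·r1
  [  1  1/2   0   -2   0    1 ]
  [ -6   -3   4   20  -1   13 ]
  [  0    0   0   -2   0   -1 ]
  [  0    0  -3  -10   1  -16 ]
r2 ← r2 + 6·r1
  [ 1  1/2   0   -2   0    1 ]
  [ 0    0   4    8  -1   19 ]
  [ 0    0   0   -2   0   -1 ]
  [ 0    0  -3  -10   1  -16 ]
r2 ← 1/4·r2
  [ 1  1/2   0   -2     0     1 ]
  [ 0    0   1    2  -1/4  19/4 ]
  [ 0    0   0   -2     0    -1 ]
  [ 0    0  -3  -10     1   -16 ]
r4 ← r4 + 3·r2
  [ 1  1/2  0  -2     0     1 ]
  [ 0    0  1   2  -1/4  19/4 ]
  [ 0    0  0  -2     0    -1 ]
  [ 0    0  0  -4   1/4  -7/4 ]
r3 ← -1/2·r3
  [ 1  1/2  0  -2     0     1 ]
  [ 0    0  1   2  -1/4  19/4 ]
  [ 0    0  0   1     0   1/2 ]
  [ 0    0  0  -4   1/4  -7/4 ]
r4 ← r4 + 4·r3
  [ 1  1/2  0  -2     0     1 ]
  [ 0    0  1   2  -1/4  19/4 ]
  [ 0    0  0   1     0   1/2 ]
  [ 0    0  0   0   1/4   1/4 ]
r4 ← 4·r4
  [ 1  1/2  0  -2     0     1 ]
  [ 0    0  1   2  -1/4  19/4 ]
  [ 0    0  0   1     0   1/2 ]
  [ 0    0  0   0     1     1 ]
r2 ← r2 + 1/4·r4
  [ 1  1/2  0  -2  0    1 ]
  [ 0    0  1   2  0    5 ]
  [ 0    0  0   1  0  1/2 ]
  [ 0    0  0   0  1    1 ]
r2 ← r2 − 2·r3
  [ 1  1/2  0  -2  0    1 ]
  [ 0    0  1   0  0    4 ]
  [ 0    0  0   1  0  1/2 ]
  [ 0    0  0   0  1    1 ]
r1 ← r1 + 2·r3
  [ 1  1/2  0  0  0    2 ]
  [ 0    0  1  0  0    4 ]
  [ 0    0  0  1  0  1/2 ]
  [ 0    0  0  0  1    1 ]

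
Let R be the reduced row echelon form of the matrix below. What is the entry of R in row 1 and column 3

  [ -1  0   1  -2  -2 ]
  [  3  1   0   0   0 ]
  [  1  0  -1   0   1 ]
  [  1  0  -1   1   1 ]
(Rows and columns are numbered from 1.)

R1 -> -1·R1
R2 -> R2 − 3·R1
R3 -> R3 − R1
R4 -> R4 − R1
R3 -> -1/2·R3
R4 -> R4 + R3
R4 -> -2·R4
R3 -> R3 − 1/2·R4
R2 -> R2 + 6·R4
R1 -> R1 − 2·R4
R2 -> R2 + 6·R3
R1 -> R1 − 2·R3

-1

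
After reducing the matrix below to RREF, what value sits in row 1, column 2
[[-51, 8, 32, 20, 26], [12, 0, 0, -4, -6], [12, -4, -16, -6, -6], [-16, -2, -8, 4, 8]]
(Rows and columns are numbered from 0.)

4

R1 -> -1/51·R1
  [   1  -8/51  -32/51  -20/51  -26/51 ]
  [  12      0       0      -4      -6 ]
  [  12     -4     -16      -6      -6 ]
  [ -16     -2      -8       4       8 ]
R2 -> R2 − 12·R1
  [   1  -8/51  -32/51  -20/51  -26/51 ]
  [   0  32/17  128/17   12/17    2/17 ]
  [  12     -4     -16      -6      -6 ]
  [ -16     -2      -8       4       8 ]
R3 -> R3 − 12·R1
  [   1   -8/51   -32/51  -20/51  -26/51 ]
  [   0   32/17   128/17   12/17    2/17 ]
  [   0  -36/17  -144/17  -22/17    2/17 ]
  [ -16      -2       -8       4       8 ]
R4 -> R4 + 16·R1
  [ 1    -8/51   -32/51   -20/51  -26/51 ]
  [ 0    32/17   128/17    12/17    2/17 ]
  [ 0   -36/17  -144/17   -22/17    2/17 ]
  [ 0  -230/51  -920/51  -116/51   -8/51 ]
R2 -> 17/32·R2
  [ 1    -8/51   -32/51   -20/51  -26/51 ]
  [ 0        1        4      3/8    1/16 ]
  [ 0   -36/17  -144/17   -22/17    2/17 ]
  [ 0  -230/51  -920/51  -116/51   -8/51 ]
R3 -> R3 + 36/17·R2
  [ 1    -8/51   -32/51   -20/51  -26/51 ]
  [ 0        1        4      3/8    1/16 ]
  [ 0        0        0     -1/2     1/4 ]
  [ 0  -230/51  -920/51  -116/51   -8/51 ]
R4 -> R4 + 230/51·R2
  [ 1  -8/51  -32/51  -20/51  -26/51 ]
  [ 0      1       4     3/8    1/16 ]
  [ 0      0       0    -1/2     1/4 ]
  [ 0      0       0   -7/12     1/8 ]
R3 -> -2·R3
  [ 1  -8/51  -32/51  -20/51  -26/51 ]
  [ 0      1       4     3/8    1/16 ]
  [ 0      0       0       1    -1/2 ]
  [ 0      0       0   -7/12     1/8 ]
R4 -> R4 + 7/12·R3
  [ 1  -8/51  -32/51  -20/51  -26/51 ]
  [ 0      1       4     3/8    1/16 ]
  [ 0      0       0       1    -1/2 ]
  [ 0      0       0       0    -1/6 ]
R4 -> -6·R4
  [ 1  -8/51  -32/51  -20/51  -26/51 ]
  [ 0      1       4     3/8    1/16 ]
  [ 0      0       0       1    -1/2 ]
  [ 0      0       0       0       1 ]
R3 -> R3 + 1/2·R4
  [ 1  -8/51  -32/51  -20/51  -26/51 ]
  [ 0      1       4     3/8    1/16 ]
  [ 0      0       0       1       0 ]
  [ 0      0       0       0       1 ]
R2 -> R2 − 1/16·R4
  [ 1  -8/51  -32/51  -20/51  -26/51 ]
  [ 0      1       4     3/8       0 ]
  [ 0      0       0       1       0 ]
  [ 0      0       0       0       1 ]
R1 -> R1 + 26/51·R4
  [ 1  -8/51  -32/51  -20/51  0 ]
  [ 0      1       4     3/8  0 ]
  [ 0      0       0       1  0 ]
  [ 0      0       0       0  1 ]
R2 -> R2 − 3/8·R3
  [ 1  -8/51  -32/51  -20/51  0 ]
  [ 0      1       4       0  0 ]
  [ 0      0       0       1  0 ]
  [ 0      0       0       0  1 ]
R1 -> R1 + 20/51·R3
  [ 1  -8/51  -32/51  0  0 ]
  [ 0      1       4  0  0 ]
  [ 0      0       0  1  0 ]
  [ 0      0       0  0  1 ]
R1 -> R1 + 8/51·R2
  [ 1  0  0  0  0 ]
  [ 0  1  4  0  0 ]
  [ 0  0  0  1  0 ]
  [ 0  0  0  0  1 ]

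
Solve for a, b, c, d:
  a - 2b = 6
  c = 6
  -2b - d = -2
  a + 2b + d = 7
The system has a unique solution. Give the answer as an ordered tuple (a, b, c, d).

Form the augmented matrix and row-reduce:
  [ 1  -2  0   0  |   6 ]
  [ 0   0  1   0  |   6 ]
  [ 0  -2  0  -1  |  -2 ]
  [ 1   2  0   1  |   7 ]
ρ4 → ρ4 − ρ1
ρ2 <-> ρ3
ρ2 → -1/2·ρ2
ρ4 → ρ4 − 4·ρ2
ρ4 → -1·ρ4
ρ2 → ρ2 − 1/2·ρ4
ρ1 → ρ1 + 2·ρ2
Reading off the last column: a = 5, b = -1/2, c = 6, d = 3.

(5, -1/2, 6, 3)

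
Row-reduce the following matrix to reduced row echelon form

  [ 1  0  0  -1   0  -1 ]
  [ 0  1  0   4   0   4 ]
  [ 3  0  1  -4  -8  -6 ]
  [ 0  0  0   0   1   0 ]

Subtract 3 times R1 from R3.
  [ 1  0  0  -1   0  -1 ]
  [ 0  1  0   4   0   4 ]
  [ 0  0  1  -1  -8  -3 ]
  [ 0  0  0   0   1   0 ]
Add 8 times R4 to R3.
  [ 1  0  0  -1  0  -1 ]
  [ 0  1  0   4  0   4 ]
  [ 0  0  1  -1  0  -3 ]
  [ 0  0  0   0  1   0 ]

[[1, 0, 0, -1, 0, -1], [0, 1, 0, 4, 0, 4], [0, 0, 1, -1, 0, -3], [0, 0, 0, 0, 1, 0]]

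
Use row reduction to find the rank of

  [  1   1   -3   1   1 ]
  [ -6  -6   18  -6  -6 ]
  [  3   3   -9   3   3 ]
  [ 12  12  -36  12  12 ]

R2 := R2 + 6·R1
  [  1   1   -3   1   1 ]
  [  0   0    0   0   0 ]
  [  3   3   -9   3   3 ]
  [ 12  12  -36  12  12 ]
R3 := R3 − 3·R1
  [  1   1   -3   1   1 ]
  [  0   0    0   0   0 ]
  [  0   0    0   0   0 ]
  [ 12  12  -36  12  12 ]
R4 := R4 − 12·R1
  [ 1  1  -3  1  1 ]
  [ 0  0   0  0  0 ]
  [ 0  0   0  0  0 ]
  [ 0  0   0  0  0 ]
The reduced form has 1 nonzero row.

rank = 1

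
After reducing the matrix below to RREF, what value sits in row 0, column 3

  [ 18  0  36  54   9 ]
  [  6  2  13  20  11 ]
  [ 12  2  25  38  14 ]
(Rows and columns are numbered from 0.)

ρ1 ← 1/18·ρ1
  [  1  0   2   3  1/2 ]
  [  6  2  13  20   11 ]
  [ 12  2  25  38   14 ]
ρ2 ← ρ2 − 6·ρ1
  [  1  0   2   3  1/2 ]
  [  0  2   1   2    8 ]
  [ 12  2  25  38   14 ]
ρ3 ← ρ3 − 12·ρ1
  [ 1  0  2  3  1/2 ]
  [ 0  2  1  2    8 ]
  [ 0  2  1  2    8 ]
ρ2 ← 1/2·ρ2
  [ 1  0    2  3  1/2 ]
  [ 0  1  1/2  1    4 ]
  [ 0  2    1  2    8 ]
ρ3 ← ρ3 − 2·ρ2
  [ 1  0    2  3  1/2 ]
  [ 0  1  1/2  1    4 ]
  [ 0  0    0  0    0 ]

3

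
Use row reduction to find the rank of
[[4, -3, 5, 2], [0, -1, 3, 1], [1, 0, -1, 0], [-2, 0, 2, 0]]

rank = 3

R1 ← 1/4·R1
  [  1  -3/4  5/4  1/2 ]
  [  0    -1    3    1 ]
  [  1     0   -1    0 ]
  [ -2     0    2    0 ]
R3 ← R3 − R1
  [  1  -3/4   5/4   1/2 ]
  [  0    -1     3     1 ]
  [  0   3/4  -9/4  -1/2 ]
  [ -2     0     2     0 ]
R4 ← R4 + 2·R1
  [ 1  -3/4   5/4   1/2 ]
  [ 0    -1     3     1 ]
  [ 0   3/4  -9/4  -1/2 ]
  [ 0  -3/2   9/2     1 ]
R2 ← -1·R2
  [ 1  -3/4   5/4   1/2 ]
  [ 0     1    -3    -1 ]
  [ 0   3/4  -9/4  -1/2 ]
  [ 0  -3/2   9/2     1 ]
R3 ← R3 − 3/4·R2
  [ 1  -3/4  5/4  1/2 ]
  [ 0     1   -3   -1 ]
  [ 0     0    0  1/4 ]
  [ 0  -3/2  9/2    1 ]
R4 ← R4 + 3/2·R2
  [ 1  -3/4  5/4   1/2 ]
  [ 0     1   -3    -1 ]
  [ 0     0    0   1/4 ]
  [ 0     0    0  -1/2 ]
R3 ← 4·R3
  [ 1  -3/4  5/4   1/2 ]
  [ 0     1   -3    -1 ]
  [ 0     0    0     1 ]
  [ 0     0    0  -1/2 ]
R4 ← R4 + 1/2·R3
  [ 1  -3/4  5/4  1/2 ]
  [ 0     1   -3   -1 ]
  [ 0     0    0    1 ]
  [ 0     0    0    0 ]
R2 ← R2 + R3
  [ 1  -3/4  5/4  1/2 ]
  [ 0     1   -3    0 ]
  [ 0     0    0    1 ]
  [ 0     0    0    0 ]
R1 ← R1 − 1/2·R3
  [ 1  -3/4  5/4  0 ]
  [ 0     1   -3  0 ]
  [ 0     0    0  1 ]
  [ 0     0    0  0 ]
R1 ← R1 + 3/4·R2
  [ 1  0  -1  0 ]
  [ 0  1  -3  0 ]
  [ 0  0   0  1 ]
  [ 0  0   0  0 ]
The reduced form has 3 nonzero rows.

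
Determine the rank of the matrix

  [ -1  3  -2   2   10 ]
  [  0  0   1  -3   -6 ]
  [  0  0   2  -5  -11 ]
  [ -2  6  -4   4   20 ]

R1 := -1·R1
  [  1  -3   2  -2  -10 ]
  [  0   0   1  -3   -6 ]
  [  0   0   2  -5  -11 ]
  [ -2   6  -4   4   20 ]
R4 := R4 + 2·R1
  [ 1  -3  2  -2  -10 ]
  [ 0   0  1  -3   -6 ]
  [ 0   0  2  -5  -11 ]
  [ 0   0  0   0    0 ]
R3 := R3 − 2·R2
  [ 1  -3  2  -2  -10 ]
  [ 0   0  1  -3   -6 ]
  [ 0   0  0   1    1 ]
  [ 0   0  0   0    0 ]
R2 := R2 + 3·R3
  [ 1  -3  2  -2  -10 ]
  [ 0   0  1   0   -3 ]
  [ 0   0  0   1    1 ]
  [ 0   0  0   0    0 ]
R1 := R1 + 2·R3
  [ 1  -3  2  0  -8 ]
  [ 0   0  1  0  -3 ]
  [ 0   0  0  1   1 ]
  [ 0   0  0  0   0 ]
R1 := R1 − 2·R2
  [ 1  -3  0  0  -2 ]
  [ 0   0  1  0  -3 ]
  [ 0   0  0  1   1 ]
  [ 0   0  0  0   0 ]
The reduced form has 3 nonzero rows.

rank = 3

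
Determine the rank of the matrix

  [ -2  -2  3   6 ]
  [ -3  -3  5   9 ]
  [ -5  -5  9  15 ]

r1 := -1/2·r1
  [  1   1  -3/2  -3 ]
  [ -3  -3     5   9 ]
  [ -5  -5     9  15 ]
r2 := r2 + 3·r1
  [  1   1  -3/2  -3 ]
  [  0   0   1/2   0 ]
  [ -5  -5     9  15 ]
r3 := r3 + 5·r1
  [ 1  1  -3/2  -3 ]
  [ 0  0   1/2   0 ]
  [ 0  0   3/2   0 ]
r2 := 2·r2
  [ 1  1  -3/2  -3 ]
  [ 0  0     1   0 ]
  [ 0  0   3/2   0 ]
r3 := r3 − 3/2·r2
  [ 1  1  -3/2  -3 ]
  [ 0  0     1   0 ]
  [ 0  0     0   0 ]
r1 := r1 + 3/2·r2
  [ 1  1  0  -3 ]
  [ 0  0  1   0 ]
  [ 0  0  0   0 ]
The reduced form has 2 nonzero rows.

rank = 2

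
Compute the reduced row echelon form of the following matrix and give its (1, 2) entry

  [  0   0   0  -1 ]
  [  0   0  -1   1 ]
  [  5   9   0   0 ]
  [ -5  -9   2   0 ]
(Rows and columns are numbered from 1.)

R1 <-> R3
  [  5   9   0   0 ]
  [  0   0  -1   1 ]
  [  0   0   0  -1 ]
  [ -5  -9   2   0 ]
R1 ← 1/5·R1
  [  1  9/5   0   0 ]
  [  0    0  -1   1 ]
  [  0    0   0  -1 ]
  [ -5   -9   2   0 ]
R4 ← R4 + 5·R1
  [ 1  9/5   0   0 ]
  [ 0    0  -1   1 ]
  [ 0    0   0  -1 ]
  [ 0    0   2   0 ]
R2 ← -1·R2
  [ 1  9/5  0   0 ]
  [ 0    0  1  -1 ]
  [ 0    0  0  -1 ]
  [ 0    0  2   0 ]
R4 ← R4 − 2·R2
  [ 1  9/5  0   0 ]
  [ 0    0  1  -1 ]
  [ 0    0  0  -1 ]
  [ 0    0  0   2 ]
R3 ← -1·R3
  [ 1  9/5  0   0 ]
  [ 0    0  1  -1 ]
  [ 0    0  0   1 ]
  [ 0    0  0   2 ]
R4 ← R4 − 2·R3
  [ 1  9/5  0   0 ]
  [ 0    0  1  -1 ]
  [ 0    0  0   1 ]
  [ 0    0  0   0 ]
R2 ← R2 + R3
  [ 1  9/5  0  0 ]
  [ 0    0  1  0 ]
  [ 0    0  0  1 ]
  [ 0    0  0  0 ]

9/5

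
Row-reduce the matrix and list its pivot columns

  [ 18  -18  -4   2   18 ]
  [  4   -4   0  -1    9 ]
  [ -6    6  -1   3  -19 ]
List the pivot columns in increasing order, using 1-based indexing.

1, 3, 4

R1 ← 1/18·R1
  [  1  -1  -2/9  1/9    1 ]
  [  4  -4     0   -1    9 ]
  [ -6   6    -1    3  -19 ]
R2 ← R2 − 4·R1
  [  1  -1  -2/9    1/9    1 ]
  [  0   0   8/9  -13/9    5 ]
  [ -6   6    -1      3  -19 ]
R3 ← R3 + 6·R1
  [ 1  -1  -2/9    1/9    1 ]
  [ 0   0   8/9  -13/9    5 ]
  [ 0   0  -7/3   11/3  -13 ]
R2 ← 9/8·R2
  [ 1  -1  -2/9    1/9     1 ]
  [ 0   0     1  -13/8  45/8 ]
  [ 0   0  -7/3   11/3   -13 ]
R3 ← R3 + 7/3·R2
  [ 1  -1  -2/9    1/9     1 ]
  [ 0   0     1  -13/8  45/8 ]
  [ 0   0     0   -1/8   1/8 ]
R3 ← -8·R3
  [ 1  -1  -2/9    1/9     1 ]
  [ 0   0     1  -13/8  45/8 ]
  [ 0   0     0      1    -1 ]
R2 ← R2 + 13/8·R3
  [ 1  -1  -2/9  1/9   1 ]
  [ 0   0     1    0   4 ]
  [ 0   0     0    1  -1 ]
R1 ← R1 − 1/9·R3
  [ 1  -1  -2/9  0  10/9 ]
  [ 0   0     1  0     4 ]
  [ 0   0     0  1    -1 ]
R1 ← R1 + 2/9·R2
  [ 1  -1  0  0   2 ]
  [ 0   0  1  0   4 ]
  [ 0   0  0  1  -1 ]
Pivot columns are the columns containing a leading 1.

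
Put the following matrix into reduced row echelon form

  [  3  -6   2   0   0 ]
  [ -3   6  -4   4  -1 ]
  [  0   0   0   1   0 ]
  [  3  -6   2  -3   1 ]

[[1, -2, 0, 0, 0], [0, 0, 1, 0, 0], [0, 0, 0, 1, 0], [0, 0, 0, 0, 1]]

R1 := 1/3·R1
  [  1  -2  2/3   0   0 ]
  [ -3   6   -4   4  -1 ]
  [  0   0    0   1   0 ]
  [  3  -6    2  -3   1 ]
R2 := R2 + 3·R1
  [ 1  -2  2/3   0   0 ]
  [ 0   0   -2   4  -1 ]
  [ 0   0    0   1   0 ]
  [ 3  -6    2  -3   1 ]
R4 := R4 − 3·R1
  [ 1  -2  2/3   0   0 ]
  [ 0   0   -2   4  -1 ]
  [ 0   0    0   1   0 ]
  [ 0   0    0  -3   1 ]
R2 := -1/2·R2
  [ 1  -2  2/3   0    0 ]
  [ 0   0    1  -2  1/2 ]
  [ 0   0    0   1    0 ]
  [ 0   0    0  -3    1 ]
R4 := R4 + 3·R3
  [ 1  -2  2/3   0    0 ]
  [ 0   0    1  -2  1/2 ]
  [ 0   0    0   1    0 ]
  [ 0   0    0   0    1 ]
R2 := R2 − 1/2·R4
  [ 1  -2  2/3   0  0 ]
  [ 0   0    1  -2  0 ]
  [ 0   0    0   1  0 ]
  [ 0   0    0   0  1 ]
R2 := R2 + 2·R3
  [ 1  -2  2/3  0  0 ]
  [ 0   0    1  0  0 ]
  [ 0   0    0  1  0 ]
  [ 0   0    0  0  1 ]
R1 := R1 − 2/3·R2
  [ 1  -2  0  0  0 ]
  [ 0   0  1  0  0 ]
  [ 0   0  0  1  0 ]
  [ 0   0  0  0  1 ]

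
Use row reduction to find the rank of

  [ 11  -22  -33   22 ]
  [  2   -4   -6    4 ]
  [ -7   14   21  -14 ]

r1 -> 1/11·r1
  [  1  -2  -3    2 ]
  [  2  -4  -6    4 ]
  [ -7  14  21  -14 ]
r2 -> r2 − 2·r1
  [  1  -2  -3    2 ]
  [  0   0   0    0 ]
  [ -7  14  21  -14 ]
r3 -> r3 + 7·r1
  [ 1  -2  -3  2 ]
  [ 0   0   0  0 ]
  [ 0   0   0  0 ]
The reduced form has 1 nonzero row.

rank = 1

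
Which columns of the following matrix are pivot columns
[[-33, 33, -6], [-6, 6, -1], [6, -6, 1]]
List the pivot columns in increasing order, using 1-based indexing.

R1 ← -1/33·R1
  [  1  -1  2/11 ]
  [ -6   6    -1 ]
  [  6  -6     1 ]
R2 ← R2 + 6·R1
  [ 1  -1  2/11 ]
  [ 0   0  1/11 ]
  [ 6  -6     1 ]
R3 ← R3 − 6·R1
  [ 1  -1   2/11 ]
  [ 0   0   1/11 ]
  [ 0   0  -1/11 ]
R2 ← 11·R2
  [ 1  -1   2/11 ]
  [ 0   0      1 ]
  [ 0   0  -1/11 ]
R3 ← R3 + 1/11·R2
  [ 1  -1  2/11 ]
  [ 0   0     1 ]
  [ 0   0     0 ]
R1 ← R1 − 2/11·R2
  [ 1  -1  0 ]
  [ 0   0  1 ]
  [ 0   0  0 ]
Pivot columns are the columns containing a leading 1.

1, 3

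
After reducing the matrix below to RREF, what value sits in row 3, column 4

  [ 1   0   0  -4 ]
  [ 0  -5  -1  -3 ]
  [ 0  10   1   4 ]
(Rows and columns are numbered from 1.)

2

Multiply ρ2 by -1/5.
Subtract 10 times ρ2 from ρ3.
Multiply ρ3 by -1.
Subtract 1/5 times ρ3 from ρ2.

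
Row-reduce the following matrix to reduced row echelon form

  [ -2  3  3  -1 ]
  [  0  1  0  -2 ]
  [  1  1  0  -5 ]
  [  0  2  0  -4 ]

ρ1 → -1/2·ρ1
  [ 1  -3/2  -3/2  1/2 ]
  [ 0     1     0   -2 ]
  [ 1     1     0   -5 ]
  [ 0     2     0   -4 ]
ρ3 → ρ3 − ρ1
  [ 1  -3/2  -3/2    1/2 ]
  [ 0     1     0     -2 ]
  [ 0   5/2   3/2  -11/2 ]
  [ 0     2     0     -4 ]
ρ3 → ρ3 − 5/2·ρ2
  [ 1  -3/2  -3/2   1/2 ]
  [ 0     1     0    -2 ]
  [ 0     0   3/2  -1/2 ]
  [ 0     2     0    -4 ]
ρ4 → ρ4 − 2·ρ2
  [ 1  -3/2  -3/2   1/2 ]
  [ 0     1     0    -2 ]
  [ 0     0   3/2  -1/2 ]
  [ 0     0     0     0 ]
ρ3 → 2/3·ρ3
  [ 1  -3/2  -3/2   1/2 ]
  [ 0     1     0    -2 ]
  [ 0     0     1  -1/3 ]
  [ 0     0     0     0 ]
ρ1 → ρ1 + 3/2·ρ3
  [ 1  -3/2  0     0 ]
  [ 0     1  0    -2 ]
  [ 0     0  1  -1/3 ]
  [ 0     0  0     0 ]
ρ1 → ρ1 + 3/2·ρ2
  [ 1  0  0    -3 ]
  [ 0  1  0    -2 ]
  [ 0  0  1  -1/3 ]
  [ 0  0  0     0 ]

[[1, 0, 0, -3], [0, 1, 0, -2], [0, 0, 1, -1/3], [0, 0, 0, 0]]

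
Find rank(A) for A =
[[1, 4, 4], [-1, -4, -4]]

rank = 1

R2 ← R2 + R1
  [ 1  4  4 ]
  [ 0  0  0 ]
The reduced form has 1 nonzero row.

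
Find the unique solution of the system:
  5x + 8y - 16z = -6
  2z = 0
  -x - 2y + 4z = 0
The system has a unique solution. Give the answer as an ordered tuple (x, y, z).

Form the augmented matrix and row-reduce:
  [  5   8  -16  |  -6 ]
  [  0   0    2  |   0 ]
  [ -1  -2    4  |   0 ]
Multiply r1 by 1/5.
  [  1  8/5  -16/5  |  -6/5 ]
  [  0    0      2  |     0 ]
  [ -1   -2      4  |     0 ]
Add r1 to r3.
  [ 1   8/5  -16/5  |  -6/5 ]
  [ 0     0      2  |     0 ]
  [ 0  -2/5    4/5  |  -6/5 ]
Swap r2 and r3.
  [ 1   8/5  -16/5  |  -6/5 ]
  [ 0  -2/5    4/5  |  -6/5 ]
  [ 0     0      2  |     0 ]
Multiply r2 by -5/2.
  [ 1  8/5  -16/5  |  -6/5 ]
  [ 0    1     -2  |     3 ]
  [ 0    0      2  |     0 ]
Multiply r3 by 1/2.
  [ 1  8/5  -16/5  |  -6/5 ]
  [ 0    1     -2  |     3 ]
  [ 0    0      1  |     0 ]
Add 2 times r3 to r2.
  [ 1  8/5  -16/5  |  -6/5 ]
  [ 0    1      0  |     3 ]
  [ 0    0      1  |     0 ]
Add 16/5 times r3 to r1.
  [ 1  8/5  0  |  -6/5 ]
  [ 0    1  0  |     3 ]
  [ 0    0  1  |     0 ]
Subtract 8/5 times r2 from r1.
  [ 1  0  0  |  -6 ]
  [ 0  1  0  |   3 ]
  [ 0  0  1  |   0 ]
Reading off the last column: x = -6, y = 3, z = 0.

(-6, 3, 0)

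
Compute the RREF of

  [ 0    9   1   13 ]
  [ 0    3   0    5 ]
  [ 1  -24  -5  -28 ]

Swap R1 and R3.
  [ 1  -24  -5  -28 ]
  [ 0    3   0    5 ]
  [ 0    9   1   13 ]
Multiply R2 by 1/3.
  [ 1  -24  -5  -28 ]
  [ 0    1   0  5/3 ]
  [ 0    9   1   13 ]
Subtract 9 times R2 from R3.
  [ 1  -24  -5  -28 ]
  [ 0    1   0  5/3 ]
  [ 0    0   1   -2 ]
Add 5 times R3 to R1.
  [ 1  -24  0  -38 ]
  [ 0    1  0  5/3 ]
  [ 0    0  1   -2 ]
Add 24 times R2 to R1.
  [ 1  0  0    2 ]
  [ 0  1  0  5/3 ]
  [ 0  0  1   -2 ]

[[1, 0, 0, 2], [0, 1, 0, 5/3], [0, 0, 1, -2]]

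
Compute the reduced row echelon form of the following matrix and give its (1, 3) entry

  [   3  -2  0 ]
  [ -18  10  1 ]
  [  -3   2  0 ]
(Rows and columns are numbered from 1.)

-1/3

r1 := 1/3·r1
  [   1  -2/3  0 ]
  [ -18    10  1 ]
  [  -3     2  0 ]
r2 := r2 + 18·r1
  [  1  -2/3  0 ]
  [  0    -2  1 ]
  [ -3     2  0 ]
r3 := r3 + 3·r1
  [ 1  -2/3  0 ]
  [ 0    -2  1 ]
  [ 0     0  0 ]
r2 := -1/2·r2
  [ 1  -2/3     0 ]
  [ 0     1  -1/2 ]
  [ 0     0     0 ]
r1 := r1 + 2/3·r2
  [ 1  0  -1/3 ]
  [ 0  1  -1/2 ]
  [ 0  0     0 ]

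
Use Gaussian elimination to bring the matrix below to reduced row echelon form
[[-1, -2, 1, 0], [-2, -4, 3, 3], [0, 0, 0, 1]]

[[1, 2, 0, 0], [0, 0, 1, 0], [0, 0, 0, 1]]

R1 ← -1·R1
  [  1   2  -1  0 ]
  [ -2  -4   3  3 ]
  [  0   0   0  1 ]
R2 ← R2 + 2·R1
  [ 1  2  -1  0 ]
  [ 0  0   1  3 ]
  [ 0  0   0  1 ]
R2 ← R2 − 3·R3
  [ 1  2  -1  0 ]
  [ 0  0   1  0 ]
  [ 0  0   0  1 ]
R1 ← R1 + R2
  [ 1  2  0  0 ]
  [ 0  0  1  0 ]
  [ 0  0  0  1 ]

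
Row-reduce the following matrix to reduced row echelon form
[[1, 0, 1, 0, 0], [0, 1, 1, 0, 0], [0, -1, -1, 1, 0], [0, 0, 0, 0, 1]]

[[1, 0, 1, 0, 0], [0, 1, 1, 0, 0], [0, 0, 0, 1, 0], [0, 0, 0, 0, 1]]

R3 → R3 + R2
  [ 1  0  1  0  0 ]
  [ 0  1  1  0  0 ]
  [ 0  0  0  1  0 ]
  [ 0  0  0  0  1 ]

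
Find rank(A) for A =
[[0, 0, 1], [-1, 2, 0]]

R1 ↔ R2
  [ -1  2  0 ]
  [  0  0  1 ]
R1 := -1·R1
  [ 1  -2  0 ]
  [ 0   0  1 ]
The reduced form has 2 nonzero rows.

rank = 2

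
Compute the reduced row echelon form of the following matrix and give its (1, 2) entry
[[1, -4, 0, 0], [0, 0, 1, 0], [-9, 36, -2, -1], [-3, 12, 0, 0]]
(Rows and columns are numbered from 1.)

-4

R3 ← R3 + 9·R1
  [  1  -4   0   0 ]
  [  0   0   1   0 ]
  [  0   0  -2  -1 ]
  [ -3  12   0   0 ]
R4 ← R4 + 3·R1
  [ 1  -4   0   0 ]
  [ 0   0   1   0 ]
  [ 0   0  -2  -1 ]
  [ 0   0   0   0 ]
R3 ← R3 + 2·R2
  [ 1  -4  0   0 ]
  [ 0   0  1   0 ]
  [ 0   0  0  -1 ]
  [ 0   0  0   0 ]
R3 ← -1·R3
  [ 1  -4  0  0 ]
  [ 0   0  1  0 ]
  [ 0   0  0  1 ]
  [ 0   0  0  0 ]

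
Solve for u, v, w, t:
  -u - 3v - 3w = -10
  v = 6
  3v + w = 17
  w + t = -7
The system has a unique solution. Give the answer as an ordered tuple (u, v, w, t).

(-5, 6, -1, -6)

Form the augmented matrix and row-reduce:
  [ -1  -3  -3  0  |  -10 ]
  [  0   1   0  0  |    6 ]
  [  0   3   1  0  |   17 ]
  [  0   0   1  1  |   -7 ]
R1 → -1·R1
  [ 1  3  3  0  |  10 ]
  [ 0  1  0  0  |   6 ]
  [ 0  3  1  0  |  17 ]
  [ 0  0  1  1  |  -7 ]
R3 → R3 − 3·R2
  [ 1  3  3  0  |  10 ]
  [ 0  1  0  0  |   6 ]
  [ 0  0  1  0  |  -1 ]
  [ 0  0  1  1  |  -7 ]
R4 → R4 − R3
  [ 1  3  3  0  |  10 ]
  [ 0  1  0  0  |   6 ]
  [ 0  0  1  0  |  -1 ]
  [ 0  0  0  1  |  -6 ]
R1 → R1 − 3·R3
  [ 1  3  0  0  |  13 ]
  [ 0  1  0  0  |   6 ]
  [ 0  0  1  0  |  -1 ]
  [ 0  0  0  1  |  -6 ]
R1 → R1 − 3·R2
  [ 1  0  0  0  |  -5 ]
  [ 0  1  0  0  |   6 ]
  [ 0  0  1  0  |  -1 ]
  [ 0  0  0  1  |  -6 ]
Reading off the last column: u = -5, v = 6, w = -1, t = -6.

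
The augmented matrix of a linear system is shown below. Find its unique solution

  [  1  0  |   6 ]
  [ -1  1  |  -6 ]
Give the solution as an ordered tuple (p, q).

(6, 0)

Add R1 to R2.
  [ 1  0  |  6 ]
  [ 0  1  |  0 ]
Reading off the last column: p = 6, q = 0.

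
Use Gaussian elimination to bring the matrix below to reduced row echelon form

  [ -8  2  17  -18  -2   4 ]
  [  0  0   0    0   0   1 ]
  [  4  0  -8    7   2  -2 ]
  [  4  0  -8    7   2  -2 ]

[[1, 0, -2, 7/4, 1/2, 0], [0, 1, 1/2, -2, 1, 0], [0, 0, 0, 0, 0, 1], [0, 0, 0, 0, 0, 0]]

ρ1 := -1/8·ρ1
  [ 1  -1/4  -17/8  9/4  1/4  -1/2 ]
  [ 0     0      0    0    0     1 ]
  [ 4     0     -8    7    2    -2 ]
  [ 4     0     -8    7    2    -2 ]
ρ3 := ρ3 − 4·ρ1
  [ 1  -1/4  -17/8  9/4  1/4  -1/2 ]
  [ 0     0      0    0    0     1 ]
  [ 0     1    1/2   -2    1     0 ]
  [ 4     0     -8    7    2    -2 ]
ρ4 := ρ4 − 4·ρ1
  [ 1  -1/4  -17/8  9/4  1/4  -1/2 ]
  [ 0     0      0    0    0     1 ]
  [ 0     1    1/2   -2    1     0 ]
  [ 0     1    1/2   -2    1     0 ]
ρ2 ↔ ρ3
  [ 1  -1/4  -17/8  9/4  1/4  -1/2 ]
  [ 0     1    1/2   -2    1     0 ]
  [ 0     0      0    0    0     1 ]
  [ 0     1    1/2   -2    1     0 ]
ρ4 := ρ4 − ρ2
  [ 1  -1/4  -17/8  9/4  1/4  -1/2 ]
  [ 0     1    1/2   -2    1     0 ]
  [ 0     0      0    0    0     1 ]
  [ 0     0      0    0    0     0 ]
ρ1 := ρ1 + 1/2·ρ3
  [ 1  -1/4  -17/8  9/4  1/4  0 ]
  [ 0     1    1/2   -2    1  0 ]
  [ 0     0      0    0    0  1 ]
  [ 0     0      0    0    0  0 ]
ρ1 := ρ1 + 1/4·ρ2
  [ 1  0   -2  7/4  1/2  0 ]
  [ 0  1  1/2   -2    1  0 ]
  [ 0  0    0    0    0  1 ]
  [ 0  0    0    0    0  0 ]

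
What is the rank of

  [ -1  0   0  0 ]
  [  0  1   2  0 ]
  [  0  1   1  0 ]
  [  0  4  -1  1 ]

Multiply R1 by -1.
  [ 1  0   0  0 ]
  [ 0  1   2  0 ]
  [ 0  1   1  0 ]
  [ 0  4  -1  1 ]
Subtract R2 from R3.
  [ 1  0   0  0 ]
  [ 0  1   2  0 ]
  [ 0  0  -1  0 ]
  [ 0  4  -1  1 ]
Subtract 4 times R2 from R4.
  [ 1  0   0  0 ]
  [ 0  1   2  0 ]
  [ 0  0  -1  0 ]
  [ 0  0  -9  1 ]
Multiply R3 by -1.
  [ 1  0   0  0 ]
  [ 0  1   2  0 ]
  [ 0  0   1  0 ]
  [ 0  0  -9  1 ]
Add 9 times R3 to R4.
  [ 1  0  0  0 ]
  [ 0  1  2  0 ]
  [ 0  0  1  0 ]
  [ 0  0  0  1 ]
Subtract 2 times R3 from R2.
  [ 1  0  0  0 ]
  [ 0  1  0  0 ]
  [ 0  0  1  0 ]
  [ 0  0  0  1 ]
The reduced form has 4 nonzero rows.

rank = 4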